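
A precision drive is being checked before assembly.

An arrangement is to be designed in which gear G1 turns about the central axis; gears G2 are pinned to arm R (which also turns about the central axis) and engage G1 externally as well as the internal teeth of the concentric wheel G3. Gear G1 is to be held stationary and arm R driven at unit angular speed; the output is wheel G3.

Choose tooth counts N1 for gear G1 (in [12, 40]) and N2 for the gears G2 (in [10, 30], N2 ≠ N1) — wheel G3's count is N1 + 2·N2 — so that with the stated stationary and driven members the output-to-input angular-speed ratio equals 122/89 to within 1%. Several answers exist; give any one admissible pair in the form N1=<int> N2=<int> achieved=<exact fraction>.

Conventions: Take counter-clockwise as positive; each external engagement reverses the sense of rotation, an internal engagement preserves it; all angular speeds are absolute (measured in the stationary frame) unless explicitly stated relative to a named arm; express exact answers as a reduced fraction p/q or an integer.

design class (target 122/89): planetary set
Willis with ω_sun = 0: ω_ring/ω_arm = (N1+N3)/N3; set equal to 122/89  ⇒  N3/N1 = 1/(122/89 − 1) = 89/33
N3 = N1 + 2·N2  ⇒  N2/N1 = (N3/N1 − 1)/2 = (89/33 − 1)/2 = 28/33
smallest multiple with N1 ≥ 12 and N2 ≥ 10: k = 1  ⇒  N1 = 1·33 = 33, N2 = 1·28 = 28 (N1 ≤ 40, N2 ≤ 30, N2 ≠ N1 ✓), N3 = 33 + 2·28 = 89
check: (N1+N3)/N3 with N1 = 33, N3 = 89 gives 122/89; |achieved − target| = 0 ≤ 61/4450 ✓

N1=33 N2=28 achieved=122/89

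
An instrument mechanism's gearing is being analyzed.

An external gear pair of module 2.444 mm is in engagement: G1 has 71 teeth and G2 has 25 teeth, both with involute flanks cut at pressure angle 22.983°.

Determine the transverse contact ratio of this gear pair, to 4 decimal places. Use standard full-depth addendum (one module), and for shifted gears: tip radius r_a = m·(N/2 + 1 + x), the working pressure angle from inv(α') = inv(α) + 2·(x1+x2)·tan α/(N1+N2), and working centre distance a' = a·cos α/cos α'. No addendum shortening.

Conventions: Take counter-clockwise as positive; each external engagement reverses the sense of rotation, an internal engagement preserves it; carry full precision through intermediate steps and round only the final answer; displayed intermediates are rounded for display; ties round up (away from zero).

1.5796

class = single-mesh tooth geometry [involute pair 71T × 25T, m = 2.444]
base radii: r_b1 = 79.874897, r_b2 = 28.124964
tip radii: r_a1 = 89.206000, r_a2 = 32.994000
no profile shift: α' = α, a' = a
action lengths: √(r_a1²−r_b1²) = 39.720414, √(r_a2²−r_b2²) = 17.250810
base pitch p_b = π·m·cos α = 7.068574
CR = (39.720414 + 17.250810 − 117.312000·sin 22.98300°)/7.068574 = 1.579642
contact ratio ≈ 1.5796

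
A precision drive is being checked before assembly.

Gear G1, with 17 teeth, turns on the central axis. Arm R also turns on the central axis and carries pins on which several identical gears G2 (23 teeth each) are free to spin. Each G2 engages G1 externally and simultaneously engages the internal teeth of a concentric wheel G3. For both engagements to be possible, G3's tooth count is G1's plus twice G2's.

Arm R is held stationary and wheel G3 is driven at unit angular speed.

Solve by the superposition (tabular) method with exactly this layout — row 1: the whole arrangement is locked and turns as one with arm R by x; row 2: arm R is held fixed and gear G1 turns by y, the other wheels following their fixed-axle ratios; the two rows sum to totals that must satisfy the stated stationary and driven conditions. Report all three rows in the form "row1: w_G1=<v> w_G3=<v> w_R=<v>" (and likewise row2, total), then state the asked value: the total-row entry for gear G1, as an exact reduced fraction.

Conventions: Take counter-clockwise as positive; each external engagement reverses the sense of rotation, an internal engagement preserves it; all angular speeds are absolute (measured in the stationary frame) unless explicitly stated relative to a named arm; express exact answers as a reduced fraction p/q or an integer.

recognized (axles ride arm R): planetary set, 17/23/63 teeth
row 1 (train locked, turned with arm): all members turn x
superposition row 2 [arm held]: sun y, ring −(17/63)·y, arm 0
boundary: total ω_arm = x = 0 and total ω_ring = x − (17/63)·y = 1  ⇒  y = -63/17, x = 0
row 2 ring = −(17/63)·(-63/17) = 1
totals (row 1 + row 2): sun 0 + (-63/17) = -63/17, ring 0 + 1 = 1, arm 0 + 0 = 0
asked cell (total, sun) = -63/17

row1: w_G1=0 w_G3=0 w_R=0
row2: w_G1=-63/17 w_G3=1 w_R=0
total: w_G1=-63/17 w_G3=1 w_R=0
asked value: -63/17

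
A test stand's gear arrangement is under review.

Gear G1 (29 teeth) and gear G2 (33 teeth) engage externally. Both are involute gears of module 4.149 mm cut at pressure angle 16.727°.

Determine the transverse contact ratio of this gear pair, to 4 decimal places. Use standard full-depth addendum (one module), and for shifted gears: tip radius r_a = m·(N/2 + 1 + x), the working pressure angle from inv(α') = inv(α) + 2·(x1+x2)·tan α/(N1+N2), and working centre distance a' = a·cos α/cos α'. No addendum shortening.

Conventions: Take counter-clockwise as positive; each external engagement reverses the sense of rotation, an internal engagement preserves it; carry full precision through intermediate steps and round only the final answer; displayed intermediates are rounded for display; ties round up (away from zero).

single-mesh involute tooth geometry (29T engaging 33T at module 4.149)
base radii: r_b1 = 57.614927, r_b2 = 65.561814
tip radii: r_a1 = 64.309500, r_a2 = 72.607500
no profile shift: α' = α, a' = a
action lengths: √(r_a1²−r_b1²) = 28.569774, √(r_a2²−r_b2²) = 31.200924
base pitch p_b = π·m·cos α = 12.482940
CR = (28.569774 + 31.200924 − 128.619000·sin 16.72700°)/12.482940 = 1.822698
contact ratio ≈ 1.8227

1.8227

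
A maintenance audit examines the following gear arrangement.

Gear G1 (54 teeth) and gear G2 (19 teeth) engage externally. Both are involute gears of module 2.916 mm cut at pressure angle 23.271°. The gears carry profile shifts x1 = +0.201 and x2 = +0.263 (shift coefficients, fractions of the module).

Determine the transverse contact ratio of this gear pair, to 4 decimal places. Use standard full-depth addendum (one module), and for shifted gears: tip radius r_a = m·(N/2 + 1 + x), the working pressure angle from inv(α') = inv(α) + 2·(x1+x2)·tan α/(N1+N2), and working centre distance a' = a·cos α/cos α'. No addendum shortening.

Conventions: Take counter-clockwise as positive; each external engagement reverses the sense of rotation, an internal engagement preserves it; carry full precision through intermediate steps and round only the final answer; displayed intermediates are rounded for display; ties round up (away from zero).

topology: single-mesh involute geometry — m = 2.916, 54T/19T pair
base radii: r_b1 = 72.326874, r_b2 = 25.448344
tip radii: r_a1 = 82.234116, r_a2 = 31.384908
inv(α') = inv(23.271°) + 2·(+0.201+0.263)·tan α/(54+19) = 0.02937975  ⇒  α' = 24.84193°
a' = a·cos α / cos α' = 106.4340·cos 23.271°/cos 24.84193° = 107.744813
action lengths: √(r_a1²−r_b1²) = 39.131486, √(r_a2²−r_b2²) = 18.368294
base pitch p_b = π·m·cos α = 8.415614
CR = (39.131486 + 18.368294 − 107.744813·sin 24.84193°)/8.415614 = 1.453778
contact ratio ≈ 1.4538

1.4538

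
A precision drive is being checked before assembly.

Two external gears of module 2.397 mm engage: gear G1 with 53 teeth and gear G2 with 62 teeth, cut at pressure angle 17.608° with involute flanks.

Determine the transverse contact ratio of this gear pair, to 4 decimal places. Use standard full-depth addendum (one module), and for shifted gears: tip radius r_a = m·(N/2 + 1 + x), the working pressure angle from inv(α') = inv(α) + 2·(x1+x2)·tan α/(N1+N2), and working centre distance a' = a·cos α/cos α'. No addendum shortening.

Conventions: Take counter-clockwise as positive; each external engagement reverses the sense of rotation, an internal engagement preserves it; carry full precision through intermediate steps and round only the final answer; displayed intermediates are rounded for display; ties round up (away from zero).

1.9258

recognized (one external pair, fixed centres): single-mesh tooth geometry, m = 2.397, N1 = 53, N2 = 62
base radii: r_b1 = 60.544465, r_b2 = 70.825601
tip radii: r_a1 = 65.917500, r_a2 = 76.704000
no profile shift: α' = α, a' = a
action lengths: √(r_a1²−r_b1²) = 26.066924, √(r_a2²−r_b2²) = 29.448902
base pitch p_b = π·m·cos α = 7.177587
CR = (26.066924 + 29.448902 − 137.827500·sin 17.60800°)/7.177587 = 1.925800
contact ratio ≈ 1.9258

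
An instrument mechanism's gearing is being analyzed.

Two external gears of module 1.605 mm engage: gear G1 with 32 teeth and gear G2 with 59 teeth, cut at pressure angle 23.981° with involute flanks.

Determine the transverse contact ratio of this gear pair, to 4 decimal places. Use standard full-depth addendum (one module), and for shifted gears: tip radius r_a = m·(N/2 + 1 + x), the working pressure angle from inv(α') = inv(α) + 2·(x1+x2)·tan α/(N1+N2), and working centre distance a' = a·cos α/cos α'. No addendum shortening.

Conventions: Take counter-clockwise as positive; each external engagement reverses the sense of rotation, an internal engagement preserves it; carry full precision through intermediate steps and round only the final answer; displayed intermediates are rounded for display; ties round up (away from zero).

1.5532

recognized (one external pair, fixed centres): single-mesh tooth geometry, m = 1.605, N1 = 32, N2 = 59
base radii: r_b1 = 23.463310, r_b2 = 43.260477
tip radii: r_a1 = 27.285000, r_a2 = 48.952500
no profile shift: α' = α, a' = a
action lengths: √(r_a1²−r_b1²) = 13.926389, √(r_a2²−r_b2²) = 22.910224
base pitch p_b = π·m·cos α = 4.607010
CR = (13.926389 + 22.910224 − 73.027500·sin 23.98100°)/4.607010 = 1.553237
contact ratio ≈ 1.5532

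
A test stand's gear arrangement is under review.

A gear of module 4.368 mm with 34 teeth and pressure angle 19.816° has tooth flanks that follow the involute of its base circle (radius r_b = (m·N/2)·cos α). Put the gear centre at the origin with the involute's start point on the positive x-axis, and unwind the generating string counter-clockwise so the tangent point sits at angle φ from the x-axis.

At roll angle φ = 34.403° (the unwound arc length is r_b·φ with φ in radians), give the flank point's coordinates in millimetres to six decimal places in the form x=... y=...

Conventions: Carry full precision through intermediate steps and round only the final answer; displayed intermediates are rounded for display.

x=81.339773 y=4.861641

recognized (one wheel, involute flank): single-mesh tooth geometry, m = 4.368, N = 34
pitch radius r_p = m·N/2 = 4.368·34/2 = 74.256000
base radius r_b = r_p·cos α = 74.256000·cos 19.816° = 69.859016
roll angle φ = 34.403° = 0.60044562 rad
x = r_b·(cos φ + φ·sin φ) = 81.339773
y = r_b·(sin φ − φ·cos φ) = 4.861641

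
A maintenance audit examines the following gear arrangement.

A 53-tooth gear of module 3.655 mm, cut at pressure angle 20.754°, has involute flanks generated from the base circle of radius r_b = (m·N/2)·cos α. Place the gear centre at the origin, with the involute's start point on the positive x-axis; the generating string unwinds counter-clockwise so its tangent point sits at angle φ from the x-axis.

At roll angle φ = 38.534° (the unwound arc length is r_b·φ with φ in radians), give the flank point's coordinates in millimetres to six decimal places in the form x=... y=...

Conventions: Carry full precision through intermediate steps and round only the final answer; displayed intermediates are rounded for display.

class = single-mesh tooth geometry [base-circle involute, m = 3.655, 53T]
pitch radius r_p = m·N/2 = 3.655·53/2 = 96.857500
base radius r_b = r_p·cos α = 96.857500·cos 20.754° = 90.572463
roll angle φ = 38.534° = 0.67254517 rad
x = r_b·(cos φ + φ·sin φ) = 108.797462
y = r_b·(sin φ − φ·cos φ) = 8.775397

x=108.797462 y=8.775397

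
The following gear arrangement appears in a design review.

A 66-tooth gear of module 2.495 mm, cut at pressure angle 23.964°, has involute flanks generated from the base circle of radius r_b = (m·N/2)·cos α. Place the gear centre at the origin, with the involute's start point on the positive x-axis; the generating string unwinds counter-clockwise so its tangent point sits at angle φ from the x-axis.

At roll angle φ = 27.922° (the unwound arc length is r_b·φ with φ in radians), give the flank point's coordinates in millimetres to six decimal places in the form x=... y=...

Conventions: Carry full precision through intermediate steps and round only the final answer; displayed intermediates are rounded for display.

x=83.648465 y=2.834243

topology: single-mesh involute geometry — m = 2.495, N = 66
pitch radius r_p = m·N/2 = 2.495·66/2 = 82.335000
base radius r_b = r_p·cos α = 82.335000·cos 23.964° = 75.237792
roll angle φ = 27.922° = 0.48733083 rad
x = r_b·(cos φ + φ·sin φ) = 83.648465
y = r_b·(sin φ − φ·cos φ) = 2.834243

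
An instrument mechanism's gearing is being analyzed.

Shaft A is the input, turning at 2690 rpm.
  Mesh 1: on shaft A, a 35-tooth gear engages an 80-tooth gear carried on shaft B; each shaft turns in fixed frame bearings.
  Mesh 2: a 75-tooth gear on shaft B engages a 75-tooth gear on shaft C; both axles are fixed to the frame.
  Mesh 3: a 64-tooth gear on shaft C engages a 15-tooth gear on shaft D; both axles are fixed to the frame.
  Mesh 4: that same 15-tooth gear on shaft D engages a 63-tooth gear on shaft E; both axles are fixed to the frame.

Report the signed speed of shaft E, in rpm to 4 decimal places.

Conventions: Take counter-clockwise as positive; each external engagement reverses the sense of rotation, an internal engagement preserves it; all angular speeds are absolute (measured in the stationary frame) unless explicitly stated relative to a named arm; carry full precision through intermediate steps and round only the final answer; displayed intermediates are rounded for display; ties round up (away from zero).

topology: fixed-axis compound train — 4 meshes, A→E
mesh 1 [35T→80T]: ω = 2690.0000×35/80 = 1176.8750 rpm, sense flips to −
mesh 2 [75T→75T]: ω = 1176.8750×75/75 = 1176.8750 rpm, sense flips to +
mesh 3 [64T→15T]: ω = 1176.8750×64/15 = 5021.3333 rpm, sense flips to −
mesh 4 [15T→63T]: ω = 5021.3333×15/63 = 1195.5556 rpm, sense flips to +
signed output speed = +1195.5556 rpm

+1195.5556 rpm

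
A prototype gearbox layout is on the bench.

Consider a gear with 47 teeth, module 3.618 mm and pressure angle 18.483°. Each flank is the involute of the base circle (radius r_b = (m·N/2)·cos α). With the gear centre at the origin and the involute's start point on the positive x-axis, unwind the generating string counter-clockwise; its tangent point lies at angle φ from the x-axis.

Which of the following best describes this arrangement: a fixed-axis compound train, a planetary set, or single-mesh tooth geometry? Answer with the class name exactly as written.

single-mesh tooth geometry

topology: single-mesh involute geometry — m = 3.618, N = 47
classification: single-mesh tooth geometry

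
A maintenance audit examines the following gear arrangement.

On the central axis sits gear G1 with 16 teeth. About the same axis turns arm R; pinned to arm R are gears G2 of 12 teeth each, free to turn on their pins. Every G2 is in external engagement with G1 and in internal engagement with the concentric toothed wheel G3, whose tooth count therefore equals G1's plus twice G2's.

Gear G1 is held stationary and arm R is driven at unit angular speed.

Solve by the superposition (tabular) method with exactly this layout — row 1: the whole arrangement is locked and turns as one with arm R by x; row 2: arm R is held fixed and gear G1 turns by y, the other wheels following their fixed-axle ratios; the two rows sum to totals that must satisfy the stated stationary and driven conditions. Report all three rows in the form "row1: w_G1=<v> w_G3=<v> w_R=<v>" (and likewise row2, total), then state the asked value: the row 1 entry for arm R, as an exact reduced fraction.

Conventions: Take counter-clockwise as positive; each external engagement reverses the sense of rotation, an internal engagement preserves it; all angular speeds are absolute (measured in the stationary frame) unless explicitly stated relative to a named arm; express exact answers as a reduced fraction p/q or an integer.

topology: planetary set — G1 16T / G2 12T / G3 40T, arm = carrier (Willis)
row 1 (train locked, turned with arm): all members turn x
row 2 (arm held, sun turns y): ω_ring = −(16/40)·y, ω_arm = 0
boundary: total ω_sun = x + y = 0 and total ω_arm = x = 1  ⇒  y = -1, x = 1
row 2 ring = −(16/40)·(-1) = 2/5
totals (row 1 + row 2): sun 1 + (-1) = 0, ring 1 + 2/5 = 7/5, arm 1 + 0 = 1
asked cell (row1, arm) = 1

row1: w_G1=1 w_G3=1 w_R=1
row2: w_G1=-1 w_G3=2/5 w_R=0
total: w_G1=0 w_G3=7/5 w_R=1
asked value: 1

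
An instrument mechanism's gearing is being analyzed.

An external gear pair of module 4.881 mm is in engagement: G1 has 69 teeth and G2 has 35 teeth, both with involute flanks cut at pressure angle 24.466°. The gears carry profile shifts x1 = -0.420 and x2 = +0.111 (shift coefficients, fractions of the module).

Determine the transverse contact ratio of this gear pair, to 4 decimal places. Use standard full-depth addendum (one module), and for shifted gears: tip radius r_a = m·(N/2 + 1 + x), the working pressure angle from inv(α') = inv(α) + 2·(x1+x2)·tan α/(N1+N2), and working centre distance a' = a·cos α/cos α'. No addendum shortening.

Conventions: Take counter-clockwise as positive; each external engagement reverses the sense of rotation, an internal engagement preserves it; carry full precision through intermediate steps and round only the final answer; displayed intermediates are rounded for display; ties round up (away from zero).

topology: single-mesh involute geometry — m = 4.881, 69T/35T pair
base radii: r_b1 = 153.273885, r_b2 = 77.747623
tip radii: r_a1 = 171.225480, r_a2 = 90.840291
inv(α') = inv(24.466°) + 2·(-0.420+0.111)·tan α/(69+35) = 0.02529373  ⇒  α' = 23.69032°
a' = a·cos α / cos α' = 253.8120·cos 24.466°/cos 23.69032° = 252.281111
action lengths: √(r_a1²−r_b1²) = 76.323529, √(r_a2²−r_b2²) = 46.981545
base pitch p_b = π·m·cos α = 13.957221
CR = (76.323529 + 46.981545 − 252.281111·sin 23.69032°)/13.957221 = 1.571966
contact ratio ≈ 1.5720

1.5720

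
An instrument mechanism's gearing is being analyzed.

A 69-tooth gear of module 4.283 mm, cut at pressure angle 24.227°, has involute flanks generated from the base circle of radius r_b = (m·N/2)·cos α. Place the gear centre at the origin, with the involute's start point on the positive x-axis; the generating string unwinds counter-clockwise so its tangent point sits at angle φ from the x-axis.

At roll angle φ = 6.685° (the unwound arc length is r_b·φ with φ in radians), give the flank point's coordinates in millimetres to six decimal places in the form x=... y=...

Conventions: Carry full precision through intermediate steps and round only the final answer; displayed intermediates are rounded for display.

single-mesh involute tooth geometry (69T wheel at module 4.283)
pitch radius r_p = m·N/2 = 4.283·69/2 = 147.763500
base radius r_b = r_p·cos α = 147.763500·cos 24.227° = 134.749502
roll angle φ = 6.685° = 0.11667526 rad
x = r_b·(cos φ + φ·sin φ) = 135.663563
y = r_b·(sin φ − φ·cos φ) = 0.071244

x=135.663563 y=0.071244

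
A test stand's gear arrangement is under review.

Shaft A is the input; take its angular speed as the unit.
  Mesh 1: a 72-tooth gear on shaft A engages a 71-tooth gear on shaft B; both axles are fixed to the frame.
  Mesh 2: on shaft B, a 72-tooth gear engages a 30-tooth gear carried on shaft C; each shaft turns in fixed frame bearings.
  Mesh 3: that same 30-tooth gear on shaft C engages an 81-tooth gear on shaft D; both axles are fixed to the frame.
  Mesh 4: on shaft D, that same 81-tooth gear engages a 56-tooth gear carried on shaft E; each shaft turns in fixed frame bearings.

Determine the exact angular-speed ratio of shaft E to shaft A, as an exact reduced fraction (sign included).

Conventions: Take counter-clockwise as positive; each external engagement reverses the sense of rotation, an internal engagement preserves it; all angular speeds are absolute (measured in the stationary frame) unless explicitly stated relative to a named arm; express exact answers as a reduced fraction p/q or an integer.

648/497

class = fixed-axis compound train [4 meshes; 4 ratios multiply, 4 sense flips]
mesh 1 [72T→71T]: running ratio 72/71, sense −
mesh 2 [72T→30T]: running ratio 864/355, sense +
mesh 3 [30T→81T]: running ratio 64/71, sense −
mesh 4 [81T→56T]: running ratio 648/497, sense +
ω_out/ω_in = 648/497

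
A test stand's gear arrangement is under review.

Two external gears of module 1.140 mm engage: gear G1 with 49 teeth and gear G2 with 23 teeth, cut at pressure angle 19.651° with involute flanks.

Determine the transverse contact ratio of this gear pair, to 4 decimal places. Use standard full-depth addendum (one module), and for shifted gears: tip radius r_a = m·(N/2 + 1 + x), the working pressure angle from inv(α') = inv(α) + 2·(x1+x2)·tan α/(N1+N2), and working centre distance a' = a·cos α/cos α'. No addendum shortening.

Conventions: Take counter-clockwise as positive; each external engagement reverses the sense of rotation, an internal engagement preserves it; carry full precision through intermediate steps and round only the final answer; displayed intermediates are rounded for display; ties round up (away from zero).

1.6874

class = single-mesh tooth geometry [involute pair 49T × 23T, m = 1.140]
base radii: r_b1 = 26.303315, r_b2 = 12.346454
tip radii: r_a1 = 29.070000, r_a2 = 14.250000
no profile shift: α' = α, a' = a
action lengths: √(r_a1²−r_b1²) = 12.377421, √(r_a2²−r_b2²) = 7.115306
base pitch p_b = π·m·cos α = 3.372829
CR = (12.377421 + 7.115306 − 41.040000·sin 19.65100°)/3.372829 = 1.687422
contact ratio ≈ 1.6874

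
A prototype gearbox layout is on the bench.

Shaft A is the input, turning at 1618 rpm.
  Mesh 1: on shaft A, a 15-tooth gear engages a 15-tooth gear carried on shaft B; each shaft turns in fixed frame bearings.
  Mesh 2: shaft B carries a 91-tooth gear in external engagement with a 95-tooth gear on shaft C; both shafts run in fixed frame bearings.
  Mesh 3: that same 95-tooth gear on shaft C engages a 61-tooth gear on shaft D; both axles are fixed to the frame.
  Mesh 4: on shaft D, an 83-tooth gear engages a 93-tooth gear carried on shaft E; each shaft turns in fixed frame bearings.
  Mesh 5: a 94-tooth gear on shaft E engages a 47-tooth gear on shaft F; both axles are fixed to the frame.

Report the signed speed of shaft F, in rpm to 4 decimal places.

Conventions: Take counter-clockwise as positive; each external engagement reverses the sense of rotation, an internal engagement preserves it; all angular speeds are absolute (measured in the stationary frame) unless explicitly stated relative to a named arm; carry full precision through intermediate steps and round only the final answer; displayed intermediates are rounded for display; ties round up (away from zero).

class = fixed-axis compound train [5 meshes; 5 ratios multiply, 5 sense flips]
mesh 1 [15T→15T]: ω = 1618.0000×15/15 = 1618.0000 rpm, sense flips to −
mesh 2 [91T→95T]: ω = 1618.0000×91/95 = 1549.8737 rpm, sense flips to +
mesh 3 [95T→61T]: ω = 1549.8737×95/61 = 2413.7377 rpm, sense flips to −
mesh 4 [83T→93T]: ω = 2413.7377×83/93 = 2154.1960 rpm, sense flips to +
mesh 5 [94T→47T]: ω = 2154.1960×94/47 = 4308.3920 rpm, sense flips to −
signed output speed = -4308.3920 rpm

-4308.3920 rpm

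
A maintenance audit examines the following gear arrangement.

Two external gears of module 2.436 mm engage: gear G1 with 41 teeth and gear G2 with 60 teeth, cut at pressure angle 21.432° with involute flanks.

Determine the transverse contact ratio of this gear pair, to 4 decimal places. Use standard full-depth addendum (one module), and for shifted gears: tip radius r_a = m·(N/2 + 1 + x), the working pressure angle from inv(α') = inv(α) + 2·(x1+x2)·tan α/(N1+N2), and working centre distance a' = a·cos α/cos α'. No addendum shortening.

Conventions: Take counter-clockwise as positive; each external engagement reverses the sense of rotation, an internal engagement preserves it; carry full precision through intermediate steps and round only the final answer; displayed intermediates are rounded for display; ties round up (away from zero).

1.6797

recognized (one external pair, fixed centres): single-mesh tooth geometry, m = 2.436, N1 = 41, N2 = 60
base radii: r_b1 = 46.484881, r_b2 = 68.026656
tip radii: r_a1 = 52.374000, r_a2 = 75.516000
no profile shift: α' = α, a' = a
action lengths: √(r_a1²−r_b1²) = 24.128648, √(r_a2²−r_b2²) = 32.787808
base pitch p_b = π·m·cos α = 7.123735
CR = (24.128648 + 32.787808 − 123.018000·sin 21.43200°)/7.123735 = 1.679748
contact ratio ≈ 1.6797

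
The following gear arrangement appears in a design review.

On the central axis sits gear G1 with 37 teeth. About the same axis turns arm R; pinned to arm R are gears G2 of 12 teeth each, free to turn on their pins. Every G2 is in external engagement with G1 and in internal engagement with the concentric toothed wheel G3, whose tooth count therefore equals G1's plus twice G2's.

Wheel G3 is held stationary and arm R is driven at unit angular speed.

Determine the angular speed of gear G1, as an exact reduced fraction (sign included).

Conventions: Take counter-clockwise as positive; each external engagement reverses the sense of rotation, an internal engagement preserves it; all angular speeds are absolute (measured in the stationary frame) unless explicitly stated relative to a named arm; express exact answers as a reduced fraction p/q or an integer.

98/37

recognized (axles ride arm R): planetary set, 37/12/61 teeth
ring teeth: 37 + 2·12 = 61
37(ω_sun−ω_arm) = −61(ω_ring−ω_arm),  ω_ring = 0, ω_arm = 1
ω_sun = 1 − (61/37)(0−1) = 98/37
exact speed ratio = 98/37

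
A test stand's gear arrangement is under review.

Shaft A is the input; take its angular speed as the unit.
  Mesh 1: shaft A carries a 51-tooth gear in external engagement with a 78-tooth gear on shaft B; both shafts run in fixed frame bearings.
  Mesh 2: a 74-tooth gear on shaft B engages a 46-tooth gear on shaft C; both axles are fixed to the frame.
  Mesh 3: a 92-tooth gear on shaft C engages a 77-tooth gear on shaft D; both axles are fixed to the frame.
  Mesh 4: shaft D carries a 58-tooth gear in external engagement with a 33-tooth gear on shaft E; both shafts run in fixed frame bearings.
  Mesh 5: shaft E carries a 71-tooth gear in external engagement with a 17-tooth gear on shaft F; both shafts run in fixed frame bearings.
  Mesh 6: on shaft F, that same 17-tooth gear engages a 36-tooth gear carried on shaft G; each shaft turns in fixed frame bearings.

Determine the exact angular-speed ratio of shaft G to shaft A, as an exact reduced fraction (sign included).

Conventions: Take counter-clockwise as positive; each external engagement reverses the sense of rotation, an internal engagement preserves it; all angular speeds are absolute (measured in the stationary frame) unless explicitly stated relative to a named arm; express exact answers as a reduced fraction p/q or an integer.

1295111/297297

class = fixed-axis compound train [6 meshes; 6 ratios multiply, 6 sense flips]
mesh 1 [51T→78T]: running ratio 17/26, sense −
mesh 2 [74T→46T]: running ratio 629/598, sense +
mesh 3 [92T→77T]: running ratio 1258/1001, sense −
mesh 4 [58T→33T]: running ratio 72964/33033, sense +
mesh 5 [71T→17T]: running ratio 304732/33033, sense −
mesh 6 [17T→36T]: running ratio 1295111/297297, sense +
ω_out/ω_in = 1295111/297297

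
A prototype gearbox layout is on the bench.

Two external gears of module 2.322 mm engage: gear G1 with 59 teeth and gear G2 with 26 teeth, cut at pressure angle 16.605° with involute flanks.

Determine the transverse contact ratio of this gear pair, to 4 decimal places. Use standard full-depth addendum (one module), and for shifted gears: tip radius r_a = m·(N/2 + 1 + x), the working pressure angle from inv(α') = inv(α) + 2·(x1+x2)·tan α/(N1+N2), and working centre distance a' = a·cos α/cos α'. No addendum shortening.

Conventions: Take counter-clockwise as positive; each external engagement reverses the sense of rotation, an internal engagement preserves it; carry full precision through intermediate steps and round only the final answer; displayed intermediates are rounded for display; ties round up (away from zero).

topology: single-mesh involute geometry — m = 2.322, 59T/26T pair
base radii: r_b1 = 65.642430, r_b2 = 28.927173
tip radii: r_a1 = 70.821000, r_a2 = 32.508000
no profile shift: α' = α, a' = a
action lengths: √(r_a1²−r_b1²) = 26.583555, √(r_a2²−r_b2²) = 14.832018
base pitch p_b = π·m·cos α = 6.990569
CR = (26.583555 + 14.832018 − 98.685000·sin 16.60500°)/6.990569 = 1.890285
contact ratio ≈ 1.8903

1.8903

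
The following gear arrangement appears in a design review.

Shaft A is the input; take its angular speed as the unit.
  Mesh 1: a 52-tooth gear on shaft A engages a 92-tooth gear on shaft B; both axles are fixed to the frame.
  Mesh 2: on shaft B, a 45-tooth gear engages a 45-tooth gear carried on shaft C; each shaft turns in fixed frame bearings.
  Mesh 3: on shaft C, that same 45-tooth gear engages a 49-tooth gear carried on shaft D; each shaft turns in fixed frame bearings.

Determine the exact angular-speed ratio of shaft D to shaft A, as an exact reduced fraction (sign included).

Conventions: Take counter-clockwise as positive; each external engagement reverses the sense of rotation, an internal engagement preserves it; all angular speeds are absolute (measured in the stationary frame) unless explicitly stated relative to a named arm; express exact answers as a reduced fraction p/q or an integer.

class = fixed-axis compound train [3 meshes; 3 ratios multiply, 3 sense flips]
mesh 1 [52T→92T]: running ratio 13/23, sense −
mesh 2 [45T→45T]: running ratio 13/23, sense +
mesh 3 [45T→49T]: running ratio 585/1127, sense −
ω_out/ω_in = -585/1127

-585/1127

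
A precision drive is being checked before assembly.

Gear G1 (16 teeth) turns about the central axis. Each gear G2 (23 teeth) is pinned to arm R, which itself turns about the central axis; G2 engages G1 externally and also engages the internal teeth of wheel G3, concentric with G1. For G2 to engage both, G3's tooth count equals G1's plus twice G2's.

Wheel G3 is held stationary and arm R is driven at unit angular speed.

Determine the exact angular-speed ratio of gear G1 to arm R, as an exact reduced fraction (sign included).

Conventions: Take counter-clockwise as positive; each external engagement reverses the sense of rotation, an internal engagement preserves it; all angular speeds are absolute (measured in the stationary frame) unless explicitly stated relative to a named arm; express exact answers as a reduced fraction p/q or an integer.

recognized (axles ride arm R): planetary set, 16/23/62 teeth
ring teeth: 16 + 2·23 = 62
16(ω_sun−ω_arm) = −62(ω_ring−ω_arm),  ω_ring = 0, ω_arm = 1
ω_sun = 1 − (62/16)(0−1) = 39/8
ω_out/ω_in = 39/8

39/8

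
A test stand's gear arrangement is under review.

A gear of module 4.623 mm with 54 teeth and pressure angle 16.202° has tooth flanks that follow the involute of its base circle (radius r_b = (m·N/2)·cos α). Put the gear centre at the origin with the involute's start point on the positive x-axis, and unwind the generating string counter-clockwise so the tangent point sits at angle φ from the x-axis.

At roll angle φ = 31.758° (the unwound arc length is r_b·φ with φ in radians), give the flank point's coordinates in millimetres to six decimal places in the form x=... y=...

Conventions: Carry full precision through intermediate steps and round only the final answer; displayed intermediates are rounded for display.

recognized (one wheel, involute flank): single-mesh tooth geometry, m = 4.623, N = 54
pitch radius r_p = m·N/2 = 4.623·54/2 = 124.821000
base radius r_b = r_p·cos α = 124.821000·cos 16.202° = 119.863602
roll angle φ = 31.758° = 0.55428166 rad
x = r_b·(cos φ + φ·sin φ) = 136.886066
y = r_b·(sin φ − φ·cos φ) = 6.597141

x=136.886066 y=6.597141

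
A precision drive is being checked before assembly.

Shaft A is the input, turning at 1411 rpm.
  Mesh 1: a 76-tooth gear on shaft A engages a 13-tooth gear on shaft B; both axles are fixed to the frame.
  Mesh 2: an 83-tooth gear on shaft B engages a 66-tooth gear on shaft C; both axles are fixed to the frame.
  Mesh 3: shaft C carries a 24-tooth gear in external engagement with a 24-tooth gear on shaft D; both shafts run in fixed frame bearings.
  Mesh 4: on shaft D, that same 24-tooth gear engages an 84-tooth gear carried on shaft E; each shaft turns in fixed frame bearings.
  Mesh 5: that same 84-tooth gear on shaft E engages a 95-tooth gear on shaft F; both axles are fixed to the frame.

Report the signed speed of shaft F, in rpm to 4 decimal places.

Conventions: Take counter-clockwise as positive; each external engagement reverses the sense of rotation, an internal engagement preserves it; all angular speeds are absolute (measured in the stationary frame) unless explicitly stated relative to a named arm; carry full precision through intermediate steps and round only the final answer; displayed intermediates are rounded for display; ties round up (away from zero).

-2620.7105 rpm

5-mesh fixed-axis compound train (all bearings frame-fixed)
mesh 1 [76T→13T]: ω = 1411.0000×76/13 = 8248.9231 rpm, sense flips to −
mesh 2 [83T→66T]: ω = 8248.9231×83/66 = 10373.6457 rpm, sense flips to +
mesh 3 [24T→24T]: ω = 10373.6457×24/24 = 10373.6457 rpm, sense flips to −
mesh 4 [24T→84T]: ω = 10373.6457×24/84 = 2963.8988 rpm, sense flips to +
mesh 5 [84T→95T]: ω = 2963.8988×84/95 = 2620.7105 rpm, sense flips to −
signed output speed = -2620.7105 rpm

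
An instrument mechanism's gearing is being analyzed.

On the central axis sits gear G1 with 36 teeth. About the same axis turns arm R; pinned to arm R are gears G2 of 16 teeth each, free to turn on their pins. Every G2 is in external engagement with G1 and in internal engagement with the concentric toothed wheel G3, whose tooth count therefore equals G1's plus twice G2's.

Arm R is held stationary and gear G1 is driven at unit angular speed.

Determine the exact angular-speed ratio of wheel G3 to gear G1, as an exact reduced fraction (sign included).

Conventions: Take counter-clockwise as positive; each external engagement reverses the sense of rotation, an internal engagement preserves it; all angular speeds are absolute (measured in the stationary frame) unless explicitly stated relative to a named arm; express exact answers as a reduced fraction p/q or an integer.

topology: planetary set — G1 36T / G2 16T / G3 68T, arm = carrier (Willis)
ring teeth: 36 + 2·16 = 68
36(ω_sun−ω_arm) = −68(ω_ring−ω_arm),  ω_arm = 0, ω_sun = 1
ω_ring = 0 − (36/68)(1−0) = -9/17
ω_out/ω_in = -9/17

-9/17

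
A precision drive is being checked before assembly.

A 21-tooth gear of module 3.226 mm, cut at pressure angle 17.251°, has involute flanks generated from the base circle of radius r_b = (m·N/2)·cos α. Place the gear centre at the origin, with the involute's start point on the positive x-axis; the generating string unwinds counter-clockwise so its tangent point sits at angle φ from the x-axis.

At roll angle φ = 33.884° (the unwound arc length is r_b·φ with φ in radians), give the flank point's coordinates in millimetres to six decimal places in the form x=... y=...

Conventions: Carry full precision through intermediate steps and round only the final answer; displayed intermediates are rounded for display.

single-mesh involute tooth geometry (21T wheel at module 3.226)
pitch radius r_p = m·N/2 = 3.226·21/2 = 33.873000
base radius r_b = r_p·cos α = 33.873000·cos 17.251° = 32.349215
roll angle φ = 33.884° = 0.59138736 rad
x = r_b·(cos φ + φ·sin φ) = 37.521024
y = r_b·(sin φ − φ·cos φ) = 2.153243

x=37.521024 y=2.153243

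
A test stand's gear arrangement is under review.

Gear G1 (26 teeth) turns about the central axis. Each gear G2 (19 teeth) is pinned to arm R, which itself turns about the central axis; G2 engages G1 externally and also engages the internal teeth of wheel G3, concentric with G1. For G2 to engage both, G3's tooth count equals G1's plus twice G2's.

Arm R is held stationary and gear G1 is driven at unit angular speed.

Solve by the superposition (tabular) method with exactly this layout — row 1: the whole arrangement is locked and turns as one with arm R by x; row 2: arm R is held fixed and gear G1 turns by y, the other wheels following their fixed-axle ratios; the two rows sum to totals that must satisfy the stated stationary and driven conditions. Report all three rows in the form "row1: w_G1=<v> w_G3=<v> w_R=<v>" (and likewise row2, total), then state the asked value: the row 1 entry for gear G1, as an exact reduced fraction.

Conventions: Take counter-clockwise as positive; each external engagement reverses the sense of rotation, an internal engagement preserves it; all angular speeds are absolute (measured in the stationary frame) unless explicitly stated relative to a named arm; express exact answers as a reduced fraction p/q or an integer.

row1: w_G1=0 w_G3=0 w_R=0
row2: w_G1=1 w_G3=-13/32 w_R=0
total: w_G1=1 w_G3=-13/32 w_R=0
asked value: 0

recognized (axles ride arm R): planetary set, 26/19/64 teeth
superposition row 1 [locked train]: every member turns x
row 2 — arm fixed, fixed-axis ratios: sun y, ring −(26/64)·y, arm 0
boundary: total ω_arm = x = 0 and total ω_sun = x + y = 1  ⇒  y = 1, x = 0
row 2 ring = −(26/64)·1 = -13/32
totals (row 1 + row 2): sun 0 + 1 = 1, ring 0 + (-13/32) = -13/32, arm 0 + 0 = 0
asked cell (row1, sun) = 0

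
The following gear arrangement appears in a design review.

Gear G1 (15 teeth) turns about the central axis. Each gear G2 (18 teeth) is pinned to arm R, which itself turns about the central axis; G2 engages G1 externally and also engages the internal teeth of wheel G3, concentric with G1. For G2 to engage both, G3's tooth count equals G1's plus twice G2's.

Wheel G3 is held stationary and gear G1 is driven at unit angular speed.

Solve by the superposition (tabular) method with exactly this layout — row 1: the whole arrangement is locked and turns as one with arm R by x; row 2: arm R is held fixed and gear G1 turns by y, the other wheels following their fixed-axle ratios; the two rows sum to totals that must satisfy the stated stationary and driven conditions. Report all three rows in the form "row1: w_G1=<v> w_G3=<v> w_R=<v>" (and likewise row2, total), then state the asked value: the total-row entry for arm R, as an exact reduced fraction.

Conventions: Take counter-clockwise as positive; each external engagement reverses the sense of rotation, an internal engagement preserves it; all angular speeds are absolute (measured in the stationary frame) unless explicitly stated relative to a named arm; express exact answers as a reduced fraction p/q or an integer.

row1: w_G1=5/22 w_G3=5/22 w_R=5/22
row2: w_G1=17/22 w_G3=-5/22 w_R=0
total: w_G1=1 w_G3=0 w_R=5/22
asked value: 5/22

class = planetary set [G3 = 15+2·18 = 51; Willis about the carrier]
superposition row 1 [locked train]: every member turns x
row 2: sun turns y, ring = −(15/51)·y, arm 0
boundary: total ω_ring = x − (15/51)·y = 0 and total ω_sun = x + y = 1  ⇒  y = 17/22, x = 5/22
row 2 ring = −(15/51)·17/22 = -5/22
totals (row 1 + row 2): sun 5/22 + 17/22 = 1, ring 5/22 + (-5/22) = 0, arm 5/22 + 0 = 5/22
asked cell (total, arm) = 5/22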